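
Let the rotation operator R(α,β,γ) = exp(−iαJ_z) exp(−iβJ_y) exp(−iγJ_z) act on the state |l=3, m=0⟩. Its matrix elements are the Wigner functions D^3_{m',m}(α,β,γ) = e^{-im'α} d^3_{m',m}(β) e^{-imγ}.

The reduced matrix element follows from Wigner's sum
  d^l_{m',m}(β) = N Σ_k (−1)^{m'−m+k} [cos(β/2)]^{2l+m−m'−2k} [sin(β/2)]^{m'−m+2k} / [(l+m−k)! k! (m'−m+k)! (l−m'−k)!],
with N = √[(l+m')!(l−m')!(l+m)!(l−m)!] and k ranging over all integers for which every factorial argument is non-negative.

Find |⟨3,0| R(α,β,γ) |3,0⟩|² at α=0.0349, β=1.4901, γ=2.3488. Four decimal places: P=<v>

D^3_{0,0}(0.0349,1.4901,2.3488) = e^{-i·0·0.0349}·d^3_{0,0}(1.4901)·e^{-i·0·2.3488}. Compute d first:
c=cos(1.4901/2)=0.735054, s=sin(1.4901/2)=0.678009; N=√[6·6·6·6]=36.000000
k∈{0,1,2,3} keeps every argument non-negative
  k=0: (−1)^0·36.0000/(36)·0.7351^6·0.6780^0 = +0.157730
  k=1: (−1)^1·36.0000/(4)·0.7351^4·0.6780^2 = -1.207786
  k=2: (−1)^2·36.0000/(4)·0.7351^2·0.6780^4 = +1.027594
  k=3: (−1)^3·36.0000/(36)·0.7351^0·0.6780^6 = -0.097143
d^3_{0,0}(1.4901) = +0.157730 -1.207786 +1.027594 -0.097143 = -0.119604
|D^3_{0,0}|² = |d^3_{0,0}(β)|² = (-0.119604)² = 0.014305 (the z-rotation phases have unit modulus)

P=0.0143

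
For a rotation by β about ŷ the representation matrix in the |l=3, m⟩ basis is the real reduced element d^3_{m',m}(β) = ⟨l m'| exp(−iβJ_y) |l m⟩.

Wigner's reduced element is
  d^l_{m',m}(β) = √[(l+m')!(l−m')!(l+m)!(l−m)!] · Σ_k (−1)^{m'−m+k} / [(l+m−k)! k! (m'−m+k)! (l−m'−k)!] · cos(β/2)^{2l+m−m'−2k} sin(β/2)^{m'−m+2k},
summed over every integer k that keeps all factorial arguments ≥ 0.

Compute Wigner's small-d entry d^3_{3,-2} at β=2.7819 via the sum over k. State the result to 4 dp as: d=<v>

d^3_{3,-2}(β=2.7819) via Wigner's sum:
Half-angle: c=0.178878, s=0.983871. N=√(720·1·1·120)=293.938769
The bounds max(0,m−m')=0 and min(l+m,l−m')=0 give 1 term
  k=0: (−1)^5·293.9388/(120)·0.1789^1·0.9839^5 = -0.403947
d^3_{3,-2}(2.7819) = -0.403947

d=-0.4039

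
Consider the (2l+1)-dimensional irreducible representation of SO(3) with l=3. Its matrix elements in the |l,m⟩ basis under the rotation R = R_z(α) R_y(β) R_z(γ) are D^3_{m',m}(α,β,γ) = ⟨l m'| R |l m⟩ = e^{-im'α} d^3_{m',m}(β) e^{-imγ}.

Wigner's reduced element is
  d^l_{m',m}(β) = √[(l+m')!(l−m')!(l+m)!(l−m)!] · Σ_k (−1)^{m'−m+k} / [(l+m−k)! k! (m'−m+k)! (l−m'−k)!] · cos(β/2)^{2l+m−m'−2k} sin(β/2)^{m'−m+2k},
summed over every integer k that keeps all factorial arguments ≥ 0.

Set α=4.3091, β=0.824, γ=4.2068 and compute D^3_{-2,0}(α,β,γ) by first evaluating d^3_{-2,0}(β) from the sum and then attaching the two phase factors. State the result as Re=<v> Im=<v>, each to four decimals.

Split into d^3_{-2,0}(β=0.824) × two z-phases.
Half-angle: c=0.916322, s=0.400443. N=√(1·120·6·6)=65.726707
k∈{2,3} keeps every argument non-negative
  k=2: (−1)^0·65.7267/(12)·0.9163^4·0.4004^2 = +0.619204
  k=3: (−1)^1·65.7267/(12)·0.9163^2·0.4004^4 = -0.118255
d^3_{-2,0}(0.824) = +0.619204 -0.118255 = +0.500949
Phases: e^{-i·(-2)·4.3091}=-0.691973+0.721923i, e^{-i·(0)·4.2068}=+1.000000+0.000000i ⇒ D=-0.346643+0.361647i

Re=-0.3466 Im=0.3616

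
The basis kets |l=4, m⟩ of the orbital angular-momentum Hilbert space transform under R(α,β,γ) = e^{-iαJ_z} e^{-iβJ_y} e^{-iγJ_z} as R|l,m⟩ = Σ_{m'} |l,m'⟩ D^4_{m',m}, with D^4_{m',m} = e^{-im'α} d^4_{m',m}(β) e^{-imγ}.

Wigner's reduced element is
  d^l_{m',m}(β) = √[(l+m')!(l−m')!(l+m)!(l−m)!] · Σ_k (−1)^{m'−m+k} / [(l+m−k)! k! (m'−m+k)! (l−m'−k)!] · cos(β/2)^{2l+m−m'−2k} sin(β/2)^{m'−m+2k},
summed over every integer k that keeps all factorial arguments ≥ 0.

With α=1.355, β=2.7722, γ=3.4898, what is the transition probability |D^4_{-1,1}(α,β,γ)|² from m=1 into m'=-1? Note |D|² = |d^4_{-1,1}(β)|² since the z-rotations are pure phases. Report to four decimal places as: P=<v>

P=0.1997

Split into d^4_{-1,1}(β=2.7722) × two z-phases.
With c≡cos(β/2)=0.183648 and s≡sin(β/2)=0.982992, N=[6·120·120·6]^{1/2}=720.000000
The bounds max(0,m−m')=2 and min(l+m,l−m')=5 give 4 terms
  k=2: (−1)^0·720.0000/(72)·0.1836^6·0.9830^2 = +0.000371
  k=3: (−1)^1·720.0000/(24)·0.1836^4·0.9830^4 = -0.031862
  k=4: (−1)^2·720.0000/(48)·0.1836^2·0.9830^6 = +0.456419
  k=5: (−1)^3·720.0000/(720)·0.1836^0·0.9830^8 = -0.871766
d^4_{-1,1}(2.7722) = +0.000371 -0.031862 +0.456419 -0.871766 = -0.446838
|D^4_{-1,1}|² = |d^4_{-1,1}(β)|² = (-0.446838)² = 0.199664 (the z-rotation phases have unit modulus)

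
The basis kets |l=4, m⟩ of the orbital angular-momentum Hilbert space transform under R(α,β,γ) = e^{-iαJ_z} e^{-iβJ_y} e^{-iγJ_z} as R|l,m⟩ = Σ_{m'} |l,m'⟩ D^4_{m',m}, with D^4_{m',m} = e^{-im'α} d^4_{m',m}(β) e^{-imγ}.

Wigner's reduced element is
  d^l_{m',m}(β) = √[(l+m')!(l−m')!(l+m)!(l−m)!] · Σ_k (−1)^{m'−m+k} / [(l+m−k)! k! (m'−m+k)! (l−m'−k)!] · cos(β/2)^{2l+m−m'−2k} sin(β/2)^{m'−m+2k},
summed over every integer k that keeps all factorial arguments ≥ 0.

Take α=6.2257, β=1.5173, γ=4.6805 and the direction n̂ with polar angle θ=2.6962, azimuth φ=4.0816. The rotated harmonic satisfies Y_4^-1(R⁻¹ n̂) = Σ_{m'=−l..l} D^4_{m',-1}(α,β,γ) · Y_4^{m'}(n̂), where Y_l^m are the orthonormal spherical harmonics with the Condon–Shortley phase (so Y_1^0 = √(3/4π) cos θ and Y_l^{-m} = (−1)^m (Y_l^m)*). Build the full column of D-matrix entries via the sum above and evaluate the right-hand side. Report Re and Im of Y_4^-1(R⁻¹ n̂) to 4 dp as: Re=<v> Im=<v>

Re=0.1086 Im=-0.2931

Need the full column D^4_{m',-1} for m'=−4..4 at α=6.2257, β=1.5173, γ=4.6805.
cos(β/2)=0.725765, sin(β/2)=0.687942
d^4_{-4,-1}: single k=3 term ⇒ +0.490604;  D = -0.126992-0.473883i
d^4_{-3,-1}: k∈[2..3] ⇒ +0.548974 -0.822076 = -0.273102;  D = +0.055419+0.267420i
d^4_{-2,-1}: k∈[1..3] ⇒ +0.309572 -1.390732 +0.833036 = -0.248124;  D = +0.036309+0.245453i
d^4_{-1,-1}: k∈[0..3] ⇒ +0.076979 -1.037463 +1.864294 -0.558347 = +0.345461;  D = -0.030834-0.344082i
d^4_{0,-1}: k∈[0..3] ⇒ -0.326318 +1.759153 -1.580575 +0.236687 = +0.088948;  D = -0.002836-0.088902i
d^4_{1,-1}: k∈[0..3] ⇒ +0.691642 -1.864294 +0.837521 -0.050167 = -0.385297;  D = -0.009861+0.385171i
d^4_{2,-1}: k∈[0..2] ⇒ -0.927155 +1.249554 -0.224541 = +0.097858;  D = +0.008121-0.097520i
d^4_{3,-1}: k∈[0..1] ⇒ +0.822076 -0.443175 = +0.378902;  D = +0.053086-0.375164i
d^4_{4,-1}: single k=0 term ⇒ -0.440801;  D = -0.086732+0.432184i
Y_4^{m'}(θ=2.6962,φ=4.0816) and Σ D·Y over m':
  (-0.1270-0.4739i)·(-0.0124+0.0088i)  (+0.0554+0.2674i)·(-0.0857-0.0285i)  (+0.0363+0.2455i)·(-0.0888-0.2780i)  (-0.0308-0.3441i)·(+0.2930-0.4012i)  (-0.0028-0.0889i)·(+0.1885+0.0000i)  (-0.0099+0.3852i)·(-0.2930-0.4012i)  (+0.0081-0.0975i)·(-0.0888+0.2780i)  (+0.0531-0.3752i)·(+0.0857-0.0285i)  (-0.0867+0.4322i)·(-0.0124-0.0088i)
Y_4^-1(R⁻¹ n̂) = +0.108597-0.293058i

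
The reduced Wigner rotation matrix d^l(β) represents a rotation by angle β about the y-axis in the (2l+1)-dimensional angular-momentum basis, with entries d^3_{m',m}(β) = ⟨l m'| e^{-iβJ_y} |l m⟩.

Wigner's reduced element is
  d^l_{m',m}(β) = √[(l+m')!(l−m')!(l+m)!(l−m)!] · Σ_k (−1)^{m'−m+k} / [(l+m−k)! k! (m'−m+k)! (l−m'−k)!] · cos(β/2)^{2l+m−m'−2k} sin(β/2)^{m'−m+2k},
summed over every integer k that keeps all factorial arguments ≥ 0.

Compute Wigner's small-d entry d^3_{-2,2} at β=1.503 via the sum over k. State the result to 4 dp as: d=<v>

d=0.4787

d^3_{-2,2}(β=1.503) via Wigner's sum:
c=cos(1.503/2)=0.730666, s=sin(1.503/2)=0.682736; N=√[1·120·120·1]=120.000000
k∈{4,5} keeps every argument non-negative
  k=4: (−1)^0·120.0000/(24)·0.7307^2·0.6827^4 = +0.579986
  k=5: (−1)^1·120.0000/(120)·0.7307^0·0.6827^6 = -0.101278
d^3_{-2,2}(1.503) = +0.579986 -0.101278 = +0.478708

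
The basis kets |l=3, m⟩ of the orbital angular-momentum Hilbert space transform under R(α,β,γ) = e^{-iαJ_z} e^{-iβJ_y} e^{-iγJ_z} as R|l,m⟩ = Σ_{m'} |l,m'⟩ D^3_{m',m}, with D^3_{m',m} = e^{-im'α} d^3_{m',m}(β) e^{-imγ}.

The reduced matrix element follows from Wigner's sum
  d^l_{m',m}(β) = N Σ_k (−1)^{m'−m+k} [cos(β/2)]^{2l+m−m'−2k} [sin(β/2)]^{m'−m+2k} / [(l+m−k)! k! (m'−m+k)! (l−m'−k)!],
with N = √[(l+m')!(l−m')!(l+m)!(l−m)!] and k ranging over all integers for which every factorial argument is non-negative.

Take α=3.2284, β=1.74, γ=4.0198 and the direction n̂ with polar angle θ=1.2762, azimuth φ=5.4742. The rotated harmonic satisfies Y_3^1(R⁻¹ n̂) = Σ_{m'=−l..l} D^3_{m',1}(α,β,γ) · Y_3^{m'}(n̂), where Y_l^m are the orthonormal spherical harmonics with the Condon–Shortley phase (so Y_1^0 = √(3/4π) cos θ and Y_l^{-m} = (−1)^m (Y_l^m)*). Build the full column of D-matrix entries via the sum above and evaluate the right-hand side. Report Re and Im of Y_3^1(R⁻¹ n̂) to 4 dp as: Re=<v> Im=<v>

Need the full column D^3_{m',1} for m'=−3..3 at α=3.2284, β=1.74, γ=4.0198.
cos(β/2)=0.644827, sin(β/2)=0.764329
d^3_{-3,1}: single k=4 term ⇒ +0.549608;  D = +0.448020-0.318350i
d^3_{-2,1}: k∈[3..4] ⇒ +0.757181 -0.531918 = +0.225263;  D = -0.171622+0.145908i
d^3_{-1,1}: k∈[2..4] ⇒ +0.606015 -1.135264 +0.199380 = -0.329869;  D = -0.231849+0.234648i
d^3_{0,1}: k∈[1..3] ⇒ +0.295179 -1.244175 +0.582687 = -0.366309;  D = +0.233900-0.281910i
d^3_{1,1}: k∈[0..2] ⇒ +0.071888 -0.808020 +0.851448 = +0.115316;  D = +0.065662-0.094797i
d^3_{2,1}: k∈[0..1] ⇒ -0.269460 +0.757181 = +0.487721;  D = -0.241904+0.423502i
d^3_{3,1}: single k=0 term ⇒ +0.391181;  D = +0.163842-0.355216i
Y_3^{m'}(θ=1.2762,φ=5.4742) and Σ D·Y over m':
  (+0.4480-0.3183i)·(-0.2761+0.2396i)  (-0.1716+0.1459i)·(-0.0128+0.2714i)  (-0.2318+0.2346i)·(-0.1235-0.1294i)  (+0.2339-0.2819i)·(-0.2794+0.0000i)  (+0.0657-0.0948i)·(+0.1235-0.1294i)  (-0.2419+0.4235i)·(-0.0128-0.2714i)  (+0.1638-0.3552i)·(+0.2761+0.2396i)
Y_3^1(R⁻¹ n̂) = +0.153039+0.207788i

Re=0.1530 Im=0.2078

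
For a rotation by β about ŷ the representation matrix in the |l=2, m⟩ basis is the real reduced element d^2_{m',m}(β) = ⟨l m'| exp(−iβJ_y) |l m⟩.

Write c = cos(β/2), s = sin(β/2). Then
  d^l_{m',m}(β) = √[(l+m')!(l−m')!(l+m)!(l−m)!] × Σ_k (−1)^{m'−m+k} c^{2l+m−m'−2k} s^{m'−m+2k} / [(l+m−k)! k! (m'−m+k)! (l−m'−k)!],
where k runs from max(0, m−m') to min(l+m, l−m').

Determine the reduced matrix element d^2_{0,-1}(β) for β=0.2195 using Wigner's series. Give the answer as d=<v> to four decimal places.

d=-0.2603

d^2_{0,-1}(β=0.2195) via Wigner's sum:
Half-angle: c=0.993984, s=0.109530. N=√(2·2·1·6)=4.898979
The bounds max(0,m−m')=0 and min(l+m,l−m')=1 give 2 terms
  k=0: (−1)^1·4.8990/(2)·0.9940^3·0.1095^1 = -0.263479
  k=1: (−1)^2·4.8990/(2)·0.9940^1·0.1095^3 = +0.003199
d^2_{0,-1}(0.2195) = -0.263479 +0.003199 = -0.260279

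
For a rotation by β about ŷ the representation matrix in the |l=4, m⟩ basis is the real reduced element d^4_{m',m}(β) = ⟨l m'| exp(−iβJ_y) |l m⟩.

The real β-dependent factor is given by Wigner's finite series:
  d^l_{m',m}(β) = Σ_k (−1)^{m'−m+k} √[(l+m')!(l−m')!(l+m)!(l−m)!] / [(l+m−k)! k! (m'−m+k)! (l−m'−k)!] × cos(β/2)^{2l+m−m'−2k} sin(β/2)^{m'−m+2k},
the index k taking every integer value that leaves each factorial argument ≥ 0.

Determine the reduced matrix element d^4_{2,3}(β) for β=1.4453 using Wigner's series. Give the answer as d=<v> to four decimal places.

d=-0.4404

d^4_{2,3}(β=1.4453) via Wigner's sum:
c=cos(1.4453/2)=0.750056, s=sin(1.4453/2)=0.661375; N=√[720·2·5040·1]=2693.993318
The bounds max(0,m−m')=1 and min(l+m,l−m')=2 give 2 terms
  k=1: (−1)^0·2693.9933/(720)·0.7501^7·0.6614^1 = +0.330496
  k=2: (−1)^1·2693.9933/(240)·0.7501^5·0.6614^3 = -0.770896
d^4_{2,3}(1.4453) = +0.330496 -0.770896 = -0.440399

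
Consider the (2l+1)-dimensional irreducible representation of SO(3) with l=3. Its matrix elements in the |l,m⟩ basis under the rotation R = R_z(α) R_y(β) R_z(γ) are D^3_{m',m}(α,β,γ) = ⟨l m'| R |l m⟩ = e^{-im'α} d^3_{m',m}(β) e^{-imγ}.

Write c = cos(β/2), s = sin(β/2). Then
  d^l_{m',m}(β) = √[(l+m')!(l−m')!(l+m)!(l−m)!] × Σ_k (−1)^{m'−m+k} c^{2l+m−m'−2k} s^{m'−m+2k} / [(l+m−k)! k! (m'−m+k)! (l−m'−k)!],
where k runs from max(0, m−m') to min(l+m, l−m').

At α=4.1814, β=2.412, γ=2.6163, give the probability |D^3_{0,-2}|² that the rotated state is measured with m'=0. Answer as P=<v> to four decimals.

P=0.2057

Split into d^3_{0,-2}(β=2.412) × two z-phases.
Half-angle: c=0.356759, s=0.934196. N=√(6·6·1·120)=65.726707
k: max(0,(-2)−(0))=0 … min(3+(-2),3−(0))=1
  k=0: (−1)^2·65.7267/(12)·0.3568^4·0.9342^2 = +0.077435
  k=1: (−1)^3·65.7267/(12)·0.3568^2·0.9342^4 = -0.530962
d^3_{0,-2}(2.412) = +0.077435 -0.530962 = -0.453527
|D^3_{0,-2}|² = |d^3_{0,-2}(β)|² = (-0.453527)² = 0.205687 (the z-rotation phases have unit modulus)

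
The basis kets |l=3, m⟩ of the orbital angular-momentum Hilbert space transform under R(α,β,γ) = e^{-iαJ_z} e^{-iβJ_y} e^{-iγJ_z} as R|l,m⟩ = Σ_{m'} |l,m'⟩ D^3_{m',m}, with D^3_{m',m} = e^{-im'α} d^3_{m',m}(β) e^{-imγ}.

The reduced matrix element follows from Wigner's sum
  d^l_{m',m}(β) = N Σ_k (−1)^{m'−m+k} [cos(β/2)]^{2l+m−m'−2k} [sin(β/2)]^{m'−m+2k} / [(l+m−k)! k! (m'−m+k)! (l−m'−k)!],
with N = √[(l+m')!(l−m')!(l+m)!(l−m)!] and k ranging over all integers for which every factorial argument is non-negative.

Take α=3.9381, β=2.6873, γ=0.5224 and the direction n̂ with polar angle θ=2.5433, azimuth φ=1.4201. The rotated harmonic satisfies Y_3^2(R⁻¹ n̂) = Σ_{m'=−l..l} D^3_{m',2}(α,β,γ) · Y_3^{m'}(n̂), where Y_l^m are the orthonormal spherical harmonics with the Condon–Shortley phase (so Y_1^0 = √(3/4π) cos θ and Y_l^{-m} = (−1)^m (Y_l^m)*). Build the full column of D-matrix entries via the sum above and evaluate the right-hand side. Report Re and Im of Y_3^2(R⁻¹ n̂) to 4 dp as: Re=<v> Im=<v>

Re=-0.1074 Im=-0.3761

Need the full column D^3_{m',2} for m'=−3..3 at α=3.9381, β=2.6873, γ=0.5224.
cos(β/2)=0.225198, sin(β/2)=0.974313
d^3_{-3,2}: single k=5 term ⇒ +0.484320;  D = -0.108562-0.471996i
d^3_{-2,2}: k∈[4..5] ⇒ +0.228504 -0.855443 = -0.626939;  D = -0.535065-0.326738i
d^3_{-1,2}: k∈[3..4] ⇒ +0.066807 -0.625255 = -0.558448;  D = +0.541323-0.137238i
d^3_{0,2}: k∈[2..3] ⇒ +0.013373 -0.250313 = -0.236941;  D = -0.118962+0.204912i
d^3_{1,2}: k∈[1..2] ⇒ +0.001785 -0.066807 = -0.065022;  D = -0.017375-0.062658i
d^3_{2,2}: k∈[0..1] ⇒ +0.000130 -0.012207 = -0.012077;  D = +0.010577+0.005830i
d^3_{3,2}: single k=0 term ⇒ -0.001382;  D = -0.001323+0.000399i
Y_3^{m'}(θ=2.5433,φ=1.4201) and Σ D·Y over m':
  (-0.1086-0.4720i)·(-0.0326+0.0671i)  (-0.5351-0.3267i)·(+0.2558+0.0795i)  (+0.5413-0.1372i)·(+0.0660-0.4344i)  (-0.1190+0.2049i)·(-0.1276+0.0000i)  (-0.0174-0.0627i)·(-0.0660-0.4344i)  (+0.0106+0.0058i)·(+0.2558-0.0795i)  (-0.0013+0.0004i)·(+0.0326+0.0671i)
Y_3^2(R⁻¹ n̂) = -0.107409-0.376142i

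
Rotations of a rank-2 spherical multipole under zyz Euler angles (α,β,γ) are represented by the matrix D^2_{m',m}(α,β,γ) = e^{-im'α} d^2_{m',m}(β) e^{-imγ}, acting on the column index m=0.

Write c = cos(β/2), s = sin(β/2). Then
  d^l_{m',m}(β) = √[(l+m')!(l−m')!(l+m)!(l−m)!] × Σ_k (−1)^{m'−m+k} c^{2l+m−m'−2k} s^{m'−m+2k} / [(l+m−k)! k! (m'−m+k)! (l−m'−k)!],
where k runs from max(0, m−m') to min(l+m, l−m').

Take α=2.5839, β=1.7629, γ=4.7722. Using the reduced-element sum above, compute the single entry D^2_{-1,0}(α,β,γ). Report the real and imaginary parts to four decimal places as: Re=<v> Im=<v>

First d^2_{-1,0}(β=1.7629), then the phase factors e^{-i(-1)α} and e^{-i(0)γ}:
Half-angle: c=0.636033, s=0.771662. N=√(1·6·2·2)=4.898979
k∈{1,2} keeps every argument non-negative
  k=1: (−1)^0·4.8990/(2)·0.6360^3·0.7717^1 = +0.486342
  k=2: (−1)^1·4.8990/(2)·0.6360^1·0.7717^3 = -0.715874
d^2_{-1,0}(1.7629) = +0.486342 -0.715874 = -0.229532
D = (-0.848478+0.529230i)·(-0.229532)·(+1.000000+0.000000i) = +0.194753-0.121475i

Re=0.1948 Im=-0.1215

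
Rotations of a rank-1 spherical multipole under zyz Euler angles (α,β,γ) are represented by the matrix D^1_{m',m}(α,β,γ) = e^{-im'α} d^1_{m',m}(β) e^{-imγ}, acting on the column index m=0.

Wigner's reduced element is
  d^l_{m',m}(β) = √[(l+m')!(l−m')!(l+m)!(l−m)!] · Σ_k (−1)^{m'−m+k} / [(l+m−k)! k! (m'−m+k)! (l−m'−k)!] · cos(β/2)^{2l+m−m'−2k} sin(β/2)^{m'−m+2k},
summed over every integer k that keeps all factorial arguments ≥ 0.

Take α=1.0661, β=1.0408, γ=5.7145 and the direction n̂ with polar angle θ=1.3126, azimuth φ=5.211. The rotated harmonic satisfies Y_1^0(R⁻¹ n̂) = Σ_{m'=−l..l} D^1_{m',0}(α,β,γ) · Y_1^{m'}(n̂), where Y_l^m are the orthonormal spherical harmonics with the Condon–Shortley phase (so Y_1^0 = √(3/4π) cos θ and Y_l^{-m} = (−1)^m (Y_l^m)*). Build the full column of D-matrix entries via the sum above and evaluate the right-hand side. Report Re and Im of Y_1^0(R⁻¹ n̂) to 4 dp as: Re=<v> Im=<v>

Re=-0.1560 Im=0.0000

Need the full column D^1_{m',0} for m'=−1..1 at α=1.0661, β=1.0408, γ=5.7145.
cos(β/2)=0.867620, sin(β/2)=0.497227
d^1_{-1,0}: single k=1 term ⇒ +0.610098;  D = +0.295008+0.534032i
d^1_{0,0}: k∈[0..1] ⇒ +0.752765 -0.247235 = +0.505530;  D = +0.505530+0.000000i
d^1_{1,0}: single k=0 term ⇒ -0.610098;  D = -0.295008+0.534032i
Y_1^{m'}(θ=1.3126,φ=5.211) and Σ D·Y over m':
  (+0.2950+0.5340i)·(+0.1597+0.2934i)  (+0.5055+0.0000i)·(+0.1248+0.0000i)  (-0.2950+0.5340i)·(-0.1597+0.2934i)
Y_1^0(R⁻¹ n̂) = -0.156021+0.000000i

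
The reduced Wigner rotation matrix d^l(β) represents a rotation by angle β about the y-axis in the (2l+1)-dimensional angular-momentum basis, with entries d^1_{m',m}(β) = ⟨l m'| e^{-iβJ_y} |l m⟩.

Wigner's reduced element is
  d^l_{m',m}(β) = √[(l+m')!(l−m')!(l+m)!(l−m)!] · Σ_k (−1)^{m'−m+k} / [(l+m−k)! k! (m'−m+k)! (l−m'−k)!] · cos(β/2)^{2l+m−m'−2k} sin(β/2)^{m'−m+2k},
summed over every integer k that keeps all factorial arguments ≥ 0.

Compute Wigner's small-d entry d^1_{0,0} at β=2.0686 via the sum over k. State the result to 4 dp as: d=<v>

d^1_{0,0}(β=2.0686) via Wigner's sum:
Half-angle: c=0.511128, s=0.859505. N=√(1·1·1·1)=1.000000
k∈{0,1} keeps every argument non-negative
  k=0: (−1)^0·1.0000/(1)·0.5111^2·0.8595^0 = +0.261252
  k=1: (−1)^1·1.0000/(1)·0.5111^0·0.8595^2 = -0.738748
d^1_{0,0}(2.0686) = +0.261252 -0.738748 = -0.477497

d=-0.4775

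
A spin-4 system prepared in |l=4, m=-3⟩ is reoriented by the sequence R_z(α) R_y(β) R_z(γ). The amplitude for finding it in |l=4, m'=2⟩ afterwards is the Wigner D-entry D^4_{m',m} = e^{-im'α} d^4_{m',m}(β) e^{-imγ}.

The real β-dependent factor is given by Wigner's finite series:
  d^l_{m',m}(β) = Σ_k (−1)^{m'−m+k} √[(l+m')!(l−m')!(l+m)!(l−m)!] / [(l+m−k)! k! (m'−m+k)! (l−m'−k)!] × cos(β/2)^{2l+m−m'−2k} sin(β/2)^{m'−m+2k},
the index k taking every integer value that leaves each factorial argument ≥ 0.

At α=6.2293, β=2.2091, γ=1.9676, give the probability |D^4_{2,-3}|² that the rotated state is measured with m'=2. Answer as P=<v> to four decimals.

Split into d^4_{2,-3}(β=2.2091) × two z-phases.
Half-angle: c=0.449536, s=0.893262. N=√(720·2·1·5040)=2693.993318
k: max(0,(-3)−(2))=0 … min(4+(-3),4−(2))=1
  k=0: (−1)^5·2693.9933/(240)·0.4495^3·0.8933^5 = -0.579928
  k=1: (−1)^6·2693.9933/(720)·0.4495^1·0.8933^7 = +0.763275
d^4_{2,-3}(2.2091) = -0.579928 +0.763275 = +0.183347
|D^4_{2,-3}|² = |d^4_{2,-3}(β)|² = (+0.183347)² = 0.033616 (the z-rotation phases have unit modulus)

P=0.0336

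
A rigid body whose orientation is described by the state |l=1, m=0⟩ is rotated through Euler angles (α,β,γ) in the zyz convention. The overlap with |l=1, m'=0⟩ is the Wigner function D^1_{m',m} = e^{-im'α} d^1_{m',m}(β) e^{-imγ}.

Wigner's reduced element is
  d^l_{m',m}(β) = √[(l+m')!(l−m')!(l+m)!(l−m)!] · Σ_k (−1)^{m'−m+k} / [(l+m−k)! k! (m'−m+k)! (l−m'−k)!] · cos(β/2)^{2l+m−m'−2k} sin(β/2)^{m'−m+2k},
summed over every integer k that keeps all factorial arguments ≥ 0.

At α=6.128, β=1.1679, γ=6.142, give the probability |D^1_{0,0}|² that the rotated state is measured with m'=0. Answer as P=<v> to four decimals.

First d^1_{0,0}(β=1.1679), then the phase factors e^{-i(0)α} and e^{-i(0)γ}:
With c≡cos(β/2)=0.834291 and s≡sin(β/2)=0.551324, N=[1·1·1·1]^{1/2}=1.000000
k: max(0,(0)−(0))=0 … min(1+(0),1−(0))=1
  k=0: (−1)^0·1.0000/(1)·0.8343^2·0.5513^0 = +0.696042
  k=1: (−1)^1·1.0000/(1)·0.8343^0·0.5513^2 = -0.303958
d^1_{0,0}(1.1679) = +0.696042 -0.303958 = +0.392084
|D^1_{0,0}|² = |d^1_{0,0}(β)|² = (+0.392084)² = 0.153730 (the z-rotation phases have unit modulus)

P=0.1537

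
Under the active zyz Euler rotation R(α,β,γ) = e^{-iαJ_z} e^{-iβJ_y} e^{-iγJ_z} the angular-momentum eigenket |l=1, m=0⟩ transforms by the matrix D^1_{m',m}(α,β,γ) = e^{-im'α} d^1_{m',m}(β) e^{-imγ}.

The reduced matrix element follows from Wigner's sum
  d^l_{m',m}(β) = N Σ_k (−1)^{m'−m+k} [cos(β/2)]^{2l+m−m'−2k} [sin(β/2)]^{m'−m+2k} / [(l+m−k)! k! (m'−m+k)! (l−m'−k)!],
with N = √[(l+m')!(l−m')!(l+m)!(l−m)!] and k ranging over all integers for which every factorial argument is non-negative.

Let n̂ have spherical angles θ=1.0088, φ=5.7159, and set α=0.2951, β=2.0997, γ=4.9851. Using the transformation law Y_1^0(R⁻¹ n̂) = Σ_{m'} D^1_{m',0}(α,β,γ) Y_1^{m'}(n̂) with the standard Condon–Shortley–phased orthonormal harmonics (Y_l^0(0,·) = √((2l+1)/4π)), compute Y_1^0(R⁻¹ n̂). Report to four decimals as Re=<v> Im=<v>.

Re=0.1009 Im=0.0000

Need the full column D^1_{m',0} for m'=−1..1 at α=0.2951, β=2.0997, γ=4.9851.
cos(β/2)=0.497701, sin(β/2)=0.867349
d^1_{-1,0}: single k=1 term ⇒ +0.610488;  D = +0.584099+0.177552i
d^1_{0,0}: k∈[0..1] ⇒ +0.247706 -0.752294 = -0.504587;  D = -0.504587+0.000000i
d^1_{1,0}: single k=0 term ⇒ -0.610488;  D = -0.584099+0.177552i
Y_1^{m'}(θ=1.0088,φ=5.7159) and Σ D·Y over m':
  (+0.5841+0.1776i)·(+0.2466+0.1571i)  (-0.5046+0.0000i)·(+0.2604+0.0000i)  (-0.5841+0.1776i)·(-0.2466+0.1571i)
Y_1^0(R⁻¹ n̂) = +0.100870+0.000000i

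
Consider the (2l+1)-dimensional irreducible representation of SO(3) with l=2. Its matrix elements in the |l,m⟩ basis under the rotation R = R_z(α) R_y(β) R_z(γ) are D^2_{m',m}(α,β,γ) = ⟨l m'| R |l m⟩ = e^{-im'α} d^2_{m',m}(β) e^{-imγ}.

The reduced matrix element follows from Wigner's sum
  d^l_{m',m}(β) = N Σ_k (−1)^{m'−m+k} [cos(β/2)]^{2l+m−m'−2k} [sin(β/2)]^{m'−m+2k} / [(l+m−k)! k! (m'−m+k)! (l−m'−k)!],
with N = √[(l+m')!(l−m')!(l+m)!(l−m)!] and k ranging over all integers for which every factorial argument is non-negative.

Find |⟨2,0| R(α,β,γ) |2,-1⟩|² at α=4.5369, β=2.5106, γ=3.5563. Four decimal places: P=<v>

Split into d^2_{0,-1}(β=2.5106) × two z-phases.
Half-angle: c=0.310288, s=0.950642. N=√(2·2·1·6)=4.898979
k: max(0,(-1)−(0))=0 … min(2+(-1),2−(0))=1
  k=0: (−1)^1·4.8990/(2)·0.3103^3·0.9506^1 = -0.069565
  k=1: (−1)^2·4.8990/(2)·0.3103^1·0.9506^3 = +0.652969
d^2_{0,-1}(2.5106) = -0.069565 +0.652969 = +0.583405
|D^2_{0,-1}|² = |d^2_{0,-1}(β)|² = (+0.583405)² = 0.340361 (the z-rotation phases have unit modulus)

P=0.3404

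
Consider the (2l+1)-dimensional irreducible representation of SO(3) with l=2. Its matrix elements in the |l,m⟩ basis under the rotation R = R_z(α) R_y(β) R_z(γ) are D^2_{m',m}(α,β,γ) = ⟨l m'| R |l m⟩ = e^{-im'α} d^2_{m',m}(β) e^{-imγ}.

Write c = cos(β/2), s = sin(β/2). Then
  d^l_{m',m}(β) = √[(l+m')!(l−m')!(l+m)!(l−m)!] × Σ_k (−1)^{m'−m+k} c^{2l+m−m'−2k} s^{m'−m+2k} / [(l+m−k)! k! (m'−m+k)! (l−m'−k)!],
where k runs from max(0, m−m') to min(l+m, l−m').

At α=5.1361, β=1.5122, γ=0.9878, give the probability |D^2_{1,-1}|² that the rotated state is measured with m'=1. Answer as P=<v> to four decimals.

P=0.2765

D^2_{1,-1}(5.1361,1.5122,0.9878) = e^{-i·1·5.1361}·d^2_{1,-1}(1.5122)·e^{-i·-1·0.9878}. Compute d first:
With c≡cos(β/2)=0.727517 and s≡sin(β/2)=0.686089, N=[6·1·1·6]^{1/2}=6.000000
The bounds max(0,m−m')=0 and min(l+m,l−m')=1 give 2 terms
  k=0: (−1)^2·6.0000/(2)·0.7275^2·0.6861^2 = +0.747428
  k=1: (−1)^3·6.0000/(6)·0.7275^0·0.6861^4 = -0.221576
d^2_{1,-1}(1.5122) = +0.747428 -0.221576 = +0.525852
|D^2_{1,-1}|² = |d^2_{1,-1}(β)|² = (+0.525852)² = 0.276520 (the z-rotation phases have unit modulus)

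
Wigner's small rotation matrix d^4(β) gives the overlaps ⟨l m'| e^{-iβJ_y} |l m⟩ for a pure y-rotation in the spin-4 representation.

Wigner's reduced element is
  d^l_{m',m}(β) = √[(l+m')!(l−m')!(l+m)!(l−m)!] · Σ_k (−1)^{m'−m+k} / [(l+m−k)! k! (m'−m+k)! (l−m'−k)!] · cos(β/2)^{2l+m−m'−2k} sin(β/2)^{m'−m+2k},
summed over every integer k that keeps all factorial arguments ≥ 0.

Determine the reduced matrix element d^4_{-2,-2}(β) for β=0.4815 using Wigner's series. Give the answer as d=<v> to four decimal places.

d=0.2621

d^4_{-2,-2}(β=0.4815) via Wigner's sum:
c=cos(0.4815/2)=0.971159, s=sin(0.4815/2)=0.238431; N=√[2·720·2·720]=1440.000000
Admissible k: 0..2 (factorial args all ≥0)
  k=0: (−1)^0·1440.0000/(1440)·0.9712^8·0.2384^0 = +0.791269
  k=1: (−1)^1·1440.0000/(120)·0.9712^6·0.2384^2 = -0.572335
  k=2: (−1)^2·1440.0000/(96)·0.9712^4·0.2384^4 = +0.043123
d^4_{-2,-2}(0.4815) = +0.791269 -0.572335 +0.043123 = +0.262057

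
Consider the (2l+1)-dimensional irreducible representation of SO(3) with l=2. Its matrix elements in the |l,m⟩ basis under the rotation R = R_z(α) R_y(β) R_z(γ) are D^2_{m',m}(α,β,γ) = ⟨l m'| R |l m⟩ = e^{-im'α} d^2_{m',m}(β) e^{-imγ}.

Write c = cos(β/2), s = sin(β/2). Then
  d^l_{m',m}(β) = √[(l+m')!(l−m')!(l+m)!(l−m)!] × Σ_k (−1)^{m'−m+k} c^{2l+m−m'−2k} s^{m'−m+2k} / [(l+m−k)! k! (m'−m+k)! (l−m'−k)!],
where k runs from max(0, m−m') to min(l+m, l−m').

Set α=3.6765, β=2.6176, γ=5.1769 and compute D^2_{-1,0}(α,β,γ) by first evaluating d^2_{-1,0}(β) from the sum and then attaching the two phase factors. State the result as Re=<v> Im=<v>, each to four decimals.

First d^2_{-1,0}(β=2.6176), then the phase factors e^{-i(-1)α} and e^{-i(0)γ}:
With c≡cos(β/2)=0.259009 and s≡sin(β/2)=0.965875, N=[1·6·2·2]^{1/2}=4.898979
k: max(0,(0)−(-1))=1 … min(2+(0),2−(-1))=2
  k=1: (−1)^0·4.8990/(2)·0.2590^3·0.9659^1 = +0.041110
  k=2: (−1)^1·4.8990/(2)·0.2590^1·0.9659^3 = -0.571681
d^2_{-1,0}(2.6176) = +0.041110 -0.571681 = -0.530571
D = (-0.860316-0.509761i)·(-0.530571)·(+1.000000+0.000000i) = +0.456459+0.270465i

Re=0.4565 Im=0.2705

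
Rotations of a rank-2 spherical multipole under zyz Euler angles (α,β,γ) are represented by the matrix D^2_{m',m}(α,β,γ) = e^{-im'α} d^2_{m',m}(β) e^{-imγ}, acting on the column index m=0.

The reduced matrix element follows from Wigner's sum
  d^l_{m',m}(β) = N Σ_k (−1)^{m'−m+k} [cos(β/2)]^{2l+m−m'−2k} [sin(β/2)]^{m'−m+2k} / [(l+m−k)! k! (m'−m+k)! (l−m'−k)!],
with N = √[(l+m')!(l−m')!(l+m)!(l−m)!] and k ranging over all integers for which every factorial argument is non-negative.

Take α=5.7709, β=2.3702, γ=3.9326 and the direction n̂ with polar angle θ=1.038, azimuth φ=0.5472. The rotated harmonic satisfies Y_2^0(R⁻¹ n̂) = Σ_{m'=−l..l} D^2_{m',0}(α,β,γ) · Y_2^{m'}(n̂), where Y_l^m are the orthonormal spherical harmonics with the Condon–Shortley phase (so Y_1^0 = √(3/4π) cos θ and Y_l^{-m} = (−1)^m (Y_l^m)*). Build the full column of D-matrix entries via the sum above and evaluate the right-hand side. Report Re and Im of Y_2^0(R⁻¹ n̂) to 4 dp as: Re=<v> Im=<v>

Re=-0.3107 Im=0.0000

Need the full column D^2_{m',0} for m'=−2..2 at α=5.7709, β=2.3702, γ=3.9326.
cos(β/2)=0.376204, sin(β/2)=0.926537
d^2_{-2,0}: single k=2 term ⇒ +0.297611;  D = +0.154599-0.254306i
d^2_{-1,0}: k∈[1..2] ⇒ +0.120840 -0.732972 = -0.612132;  D = -0.533551+0.300049i
d^2_{0,0}: k∈[0..2] ⇒ +0.020031 -0.485996 +0.736971 = +0.271006;  D = +0.271006+0.000000i
d^2_{1,0}: k∈[0..1] ⇒ -0.120840 +0.732972 = +0.612132;  D = +0.533551+0.300049i
d^2_{2,0}: single k=0 term ⇒ +0.297611;  D = +0.154599+0.254306i
Y_2^{m'}(θ=1.038,φ=0.5472) and Σ D·Y over m':
  (+0.1546-0.2543i)·(+0.1314-0.2547i)  (-0.5336+0.3000i)·(+0.2887-0.1759i)  (+0.2710+0.0000i)·(-0.0713+0.0000i)  (+0.5336+0.3000i)·(-0.2887-0.1759i)  (+0.1546+0.2543i)·(+0.1314+0.2547i)
Y_2^0(R⁻¹ n̂) = -0.310712+0.000000i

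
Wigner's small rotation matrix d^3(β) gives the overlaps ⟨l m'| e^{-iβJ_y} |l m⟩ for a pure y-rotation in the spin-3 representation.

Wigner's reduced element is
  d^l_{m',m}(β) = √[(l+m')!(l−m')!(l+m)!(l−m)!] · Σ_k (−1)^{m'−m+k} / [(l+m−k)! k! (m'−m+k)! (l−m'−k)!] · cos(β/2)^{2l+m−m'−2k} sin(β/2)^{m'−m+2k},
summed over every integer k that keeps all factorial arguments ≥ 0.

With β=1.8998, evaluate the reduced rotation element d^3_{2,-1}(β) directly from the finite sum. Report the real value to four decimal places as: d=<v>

d^3_{2,-1}(β=1.8998) via Wigner's sum:
With c≡cos(β/2)=0.581764 and s≡sin(β/2)=0.813357, N=[120·1·2·24]^{1/2}=75.894664
k∈{0,1} keeps every argument non-negative
  k=0: (−1)^3·75.8947/(12)·0.5818^3·0.8134^3 = -0.670063
  k=1: (−1)^4·75.8947/(24)·0.5818^1·0.8134^5 = +0.654868
d^3_{2,-1}(1.8998) = -0.670063 +0.654868 = -0.015195

d=-0.0152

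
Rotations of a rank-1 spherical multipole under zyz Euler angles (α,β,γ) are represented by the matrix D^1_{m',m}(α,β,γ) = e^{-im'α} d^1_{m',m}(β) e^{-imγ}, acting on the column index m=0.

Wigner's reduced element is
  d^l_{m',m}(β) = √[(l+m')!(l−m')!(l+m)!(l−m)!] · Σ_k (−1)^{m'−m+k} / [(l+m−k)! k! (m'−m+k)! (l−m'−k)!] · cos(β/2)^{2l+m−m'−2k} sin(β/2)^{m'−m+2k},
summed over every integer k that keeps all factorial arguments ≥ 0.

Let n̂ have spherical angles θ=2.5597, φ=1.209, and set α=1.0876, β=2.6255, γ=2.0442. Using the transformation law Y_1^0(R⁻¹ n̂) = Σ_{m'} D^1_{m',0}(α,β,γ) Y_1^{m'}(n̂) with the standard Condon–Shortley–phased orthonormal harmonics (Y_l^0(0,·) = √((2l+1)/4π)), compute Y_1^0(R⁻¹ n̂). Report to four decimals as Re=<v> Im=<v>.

Re=0.4866 Im=0.0000

Need the full column D^1_{m',0} for m'=−1..1 at α=1.0876, β=2.6255, γ=2.0442.
cos(β/2)=0.255192, sin(β/2)=0.966890
d^1_{-1,0}: single k=1 term ⇒ +0.348947;  D = +0.162125+0.308998i
d^1_{0,0}: k∈[0..1] ⇒ +0.065123 -0.934877 = -0.869754;  D = -0.869754+0.000000i
d^1_{1,0}: single k=0 term ⇒ -0.348947;  D = -0.162125+0.308998i
Y_1^{m'}(θ=2.5597,φ=1.209) and Σ D·Y over m':
  (+0.1621+0.3090i)·(+0.0672-0.1776i)  (-0.8698+0.0000i)·(-0.4082+0.0000i)  (-0.1621+0.3090i)·(-0.0672-0.1776i)
Y_1^0(R⁻¹ n̂) = +0.486570+0.000000i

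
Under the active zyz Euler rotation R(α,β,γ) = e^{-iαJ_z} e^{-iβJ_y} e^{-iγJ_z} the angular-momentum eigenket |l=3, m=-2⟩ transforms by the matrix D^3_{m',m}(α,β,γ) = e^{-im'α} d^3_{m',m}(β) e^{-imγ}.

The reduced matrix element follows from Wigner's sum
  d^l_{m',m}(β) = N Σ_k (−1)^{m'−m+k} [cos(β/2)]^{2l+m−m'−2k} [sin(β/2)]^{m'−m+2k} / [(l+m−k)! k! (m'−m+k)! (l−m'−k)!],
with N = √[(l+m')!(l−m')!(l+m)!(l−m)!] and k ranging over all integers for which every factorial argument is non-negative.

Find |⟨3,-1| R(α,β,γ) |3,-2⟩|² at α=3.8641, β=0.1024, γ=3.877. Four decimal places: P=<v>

First d^3_{-1,-2}(β=0.1024), then the phase factors e^{-i(-1)α} and e^{-i(-2)γ}:
Half-angle: c=0.998690, s=0.051178. N=√(2·24·1·120)=75.894664
k∈{0,1} keeps every argument non-negative
  k=0: (−1)^1·75.8947/(24)·0.9987^5·0.0512^1 = -0.160780
  k=1: (−1)^2·75.8947/(12)·0.9987^3·0.0512^3 = +0.000844
d^3_{-1,-2}(0.1024) = -0.160780 +0.000844 = -0.159936
|D^3_{-1,-2}|² = |d^3_{-1,-2}(β)|² = (-0.159936)² = 0.025579 (the z-rotation phases have unit modulus)

P=0.0256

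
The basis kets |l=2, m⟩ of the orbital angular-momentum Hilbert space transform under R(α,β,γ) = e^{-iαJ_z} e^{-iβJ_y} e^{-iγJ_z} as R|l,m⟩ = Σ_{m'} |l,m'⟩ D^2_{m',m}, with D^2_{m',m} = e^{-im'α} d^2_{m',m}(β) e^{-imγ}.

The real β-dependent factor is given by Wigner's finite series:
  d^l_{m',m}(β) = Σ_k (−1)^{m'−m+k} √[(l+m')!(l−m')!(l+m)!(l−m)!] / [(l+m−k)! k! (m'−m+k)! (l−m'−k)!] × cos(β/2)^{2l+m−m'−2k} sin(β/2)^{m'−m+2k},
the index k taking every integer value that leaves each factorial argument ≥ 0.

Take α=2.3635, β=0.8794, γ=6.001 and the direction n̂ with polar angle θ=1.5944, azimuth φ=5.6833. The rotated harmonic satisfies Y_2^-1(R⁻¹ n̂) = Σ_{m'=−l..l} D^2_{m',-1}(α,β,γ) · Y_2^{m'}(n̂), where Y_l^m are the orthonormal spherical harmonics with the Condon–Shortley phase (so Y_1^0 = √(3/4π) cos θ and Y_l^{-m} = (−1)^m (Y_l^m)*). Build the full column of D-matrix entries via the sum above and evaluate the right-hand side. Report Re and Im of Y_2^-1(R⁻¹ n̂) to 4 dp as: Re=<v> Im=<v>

Need the full column D^2_{m',-1} for m'=−2..2 at α=2.3635, β=0.8794, γ=6.001.
cos(β/2)=0.904879, sin(β/2)=0.425668
d^2_{-2,-1}: single k=1 term ⇒ +0.630773;  D = -0.166772-0.608327i
d^2_{-1,-1}: k∈[0..1] ⇒ +0.670444 -0.445087 = +0.225358;  D = -0.110116+0.196623i
d^2_{0,-1}: k∈[0..1] ⇒ -0.772536 +0.170954 = -0.601582;  D = -0.577789+0.167514i
d^2_{1,-1}: k∈[0..1] ⇒ +0.445087 -0.032831 = +0.412256;  D = -0.362594-0.196164i
d^2_{2,-1}: single k=0 term ⇒ -0.139583;  D = -0.040822-0.133481i
Y_2^{m'}(θ=1.5944,φ=5.6833) and Σ D·Y over m':
  (-0.1668-0.6083i)·(+0.1400+0.3598i)  (-0.1101+0.1966i)·(-0.0150-0.0103i)  (-0.5778+0.1675i)·(-0.3149+0.0000i)  (-0.3626-0.1962i)·(+0.0150-0.0103i)  (-0.0408-0.1335i)·(+0.1400-0.3598i)
Y_2^-1(R⁻¹ n̂) = +0.319919-0.202938i

Re=0.3199 Im=-0.2029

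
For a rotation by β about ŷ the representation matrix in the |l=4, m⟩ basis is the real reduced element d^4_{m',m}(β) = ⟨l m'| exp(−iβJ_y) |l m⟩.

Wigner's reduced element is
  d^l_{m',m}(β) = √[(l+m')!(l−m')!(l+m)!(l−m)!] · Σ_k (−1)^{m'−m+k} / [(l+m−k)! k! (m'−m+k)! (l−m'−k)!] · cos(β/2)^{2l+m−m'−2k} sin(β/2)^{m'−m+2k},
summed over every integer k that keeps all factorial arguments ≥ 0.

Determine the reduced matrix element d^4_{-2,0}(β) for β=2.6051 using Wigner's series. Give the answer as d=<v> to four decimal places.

d^4_{-2,0}(β=2.6051) via Wigner's sum:
c=cos(2.6051/2)=0.265041, s=sin(2.6051/2)=0.964237; N=√[2·720·24·24]=910.735966
Admissible k: 2..4 (factorial args all ≥0)
  k=2: (−1)^0·910.7360/(96)·0.2650^6·0.9642^2 = +0.003057
  k=3: (−1)^1·910.7360/(36)·0.2650^4·0.9642^4 = -0.107914
  k=4: (−1)^2·910.7360/(96)·0.2650^2·0.9642^6 = +0.535612
d^4_{-2,0}(2.6051) = +0.003057 -0.107914 +0.535612 = +0.430756

d=0.4308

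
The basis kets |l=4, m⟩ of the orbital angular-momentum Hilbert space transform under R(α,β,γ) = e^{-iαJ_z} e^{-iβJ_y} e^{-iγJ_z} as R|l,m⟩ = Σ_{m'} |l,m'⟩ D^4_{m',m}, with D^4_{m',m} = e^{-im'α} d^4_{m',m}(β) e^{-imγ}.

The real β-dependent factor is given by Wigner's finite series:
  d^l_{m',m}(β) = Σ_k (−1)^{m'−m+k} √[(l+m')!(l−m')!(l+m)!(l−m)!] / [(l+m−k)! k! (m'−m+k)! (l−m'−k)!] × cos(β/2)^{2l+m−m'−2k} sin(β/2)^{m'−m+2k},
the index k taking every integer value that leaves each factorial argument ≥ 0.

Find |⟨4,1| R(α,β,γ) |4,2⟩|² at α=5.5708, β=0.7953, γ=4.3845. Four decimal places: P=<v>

Split into d^4_{1,2}(β=0.7953) × two z-phases.
c=cos(0.7953/2)=0.921974, s=sin(0.7953/2)=0.387253; N=√[120·6·720·2]=1018.233765
The bounds max(0,m−m')=1 and min(l+m,l−m')=3 give 3 terms
  k=1: (−1)^0·1018.2338/(240)·0.9220^7·0.3873^1 = +0.930380
  k=2: (−1)^1·1018.2338/(48)·0.9220^5·0.3873^3 = -0.820696
  k=3: (−1)^2·1018.2338/(72)·0.9220^3·0.3873^5 = +0.096526
d^4_{1,2}(0.7953) = +0.930380 -0.820696 +0.096526 = +0.206209
|D^4_{1,2}|² = |d^4_{1,2}(β)|² = (+0.206209)² = 0.042522 (the z-rotation phases have unit modulus)

P=0.0425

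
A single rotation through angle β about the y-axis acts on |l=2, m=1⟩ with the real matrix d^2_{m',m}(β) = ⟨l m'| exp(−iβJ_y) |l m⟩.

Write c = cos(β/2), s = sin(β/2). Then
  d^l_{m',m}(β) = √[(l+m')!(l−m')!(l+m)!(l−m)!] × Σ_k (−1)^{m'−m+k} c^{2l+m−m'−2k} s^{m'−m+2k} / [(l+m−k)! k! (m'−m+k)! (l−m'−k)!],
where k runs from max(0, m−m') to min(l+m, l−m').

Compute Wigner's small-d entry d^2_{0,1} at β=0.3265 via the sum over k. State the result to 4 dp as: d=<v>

d=0.3721

d^2_{0,1}(β=0.3265) via Wigner's sum:
With c≡cos(β/2)=0.986704 and s≡sin(β/2)=0.162526, N=[2·2·6·1]^{1/2}=4.898979
k∈{1,2} keeps every argument non-negative
  k=1: (−1)^0·4.8990/(2)·0.9867^3·0.1625^1 = +0.382436
  k=2: (−1)^1·4.8990/(2)·0.9867^1·0.1625^3 = -0.010376
d^2_{0,1}(0.3265) = +0.382436 -0.010376 = +0.372060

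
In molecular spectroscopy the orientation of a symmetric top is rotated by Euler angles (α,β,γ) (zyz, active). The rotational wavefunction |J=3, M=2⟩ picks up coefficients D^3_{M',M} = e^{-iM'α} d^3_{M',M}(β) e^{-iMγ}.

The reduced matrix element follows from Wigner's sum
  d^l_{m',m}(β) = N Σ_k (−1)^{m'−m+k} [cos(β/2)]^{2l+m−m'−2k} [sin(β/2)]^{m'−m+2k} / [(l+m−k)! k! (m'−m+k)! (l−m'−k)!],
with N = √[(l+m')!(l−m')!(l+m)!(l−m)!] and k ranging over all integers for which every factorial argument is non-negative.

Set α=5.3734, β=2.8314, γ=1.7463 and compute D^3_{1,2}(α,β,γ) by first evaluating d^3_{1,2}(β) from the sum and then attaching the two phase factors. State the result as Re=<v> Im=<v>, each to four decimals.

First d^3_{1,2}(β=2.8314), then the phase factors e^{-i(1)α} and e^{-i(2)γ}:
With c≡cos(β/2)=0.154475 and s≡sin(β/2)=0.987997, N=[24·2·120·1]^{1/2}=75.894664
Admissible k: 1..2 (factorial args all ≥0)
  k=1: (−1)^0·75.8947/(24)·0.1545^5·0.9880^1 = +0.000275
  k=2: (−1)^1·75.8947/(12)·0.1545^3·0.9880^3 = -0.022484
d^3_{1,2}(2.8314) = +0.000275 -0.022484 = -0.022209
Attach z-rotation phases: D = e^{-i(1)(5.3734)}·(-0.022209)·e^{-i(2)(1.7463)} = +0.018831+0.011774i

Re=0.0188 Im=0.0118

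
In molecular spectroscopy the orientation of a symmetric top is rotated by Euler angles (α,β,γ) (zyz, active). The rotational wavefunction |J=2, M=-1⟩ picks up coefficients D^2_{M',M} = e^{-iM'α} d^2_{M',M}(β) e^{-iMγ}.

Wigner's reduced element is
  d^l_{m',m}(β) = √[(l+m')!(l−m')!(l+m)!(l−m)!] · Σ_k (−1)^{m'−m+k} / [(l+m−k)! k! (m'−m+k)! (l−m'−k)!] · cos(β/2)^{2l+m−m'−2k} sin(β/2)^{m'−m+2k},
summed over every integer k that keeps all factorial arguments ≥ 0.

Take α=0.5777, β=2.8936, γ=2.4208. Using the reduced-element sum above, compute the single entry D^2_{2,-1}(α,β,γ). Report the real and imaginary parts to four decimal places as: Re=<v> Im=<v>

Re=-0.0727 Im=-0.2305

First d^2_{2,-1}(β=2.8936), then the phase factors e^{-i(2)α} and e^{-i(-1)γ}:
Half-angle: c=0.123679, s=0.992322. N=√(24·1·1·6)=12.000000
Admissible k: 0..0 (factorial args all ≥0)
  k=0: (−1)^3·12.0000/(6)·0.1237^1·0.9923^3 = -0.241704
d^2_{2,-1}(2.8936) = -0.241704
Attach z-rotation phases: D = e^{-i(2)(0.5777)}·(-0.241704)·e^{-i(-1)(2.4208)} = -0.072673-0.230520i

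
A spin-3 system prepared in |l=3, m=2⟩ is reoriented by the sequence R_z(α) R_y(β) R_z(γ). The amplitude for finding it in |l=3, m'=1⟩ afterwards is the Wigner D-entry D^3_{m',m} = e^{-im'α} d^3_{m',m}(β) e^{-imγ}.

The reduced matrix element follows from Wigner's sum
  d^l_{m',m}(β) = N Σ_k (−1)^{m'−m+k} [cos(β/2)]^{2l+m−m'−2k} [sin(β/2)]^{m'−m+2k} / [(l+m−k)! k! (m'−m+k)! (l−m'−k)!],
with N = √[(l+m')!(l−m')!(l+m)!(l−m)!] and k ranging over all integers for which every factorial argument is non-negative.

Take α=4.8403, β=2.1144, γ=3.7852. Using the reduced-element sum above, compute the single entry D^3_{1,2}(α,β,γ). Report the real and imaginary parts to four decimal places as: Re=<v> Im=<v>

Re=-0.4117 Im=-0.0646

Split into d^3_{1,2}(β=2.1144) × two z-phases.
Half-angle: c=0.491313, s=0.870983. N=√(24·2·120·1)=75.894664
The bounds max(0,m−m')=1 and min(l+m,l−m')=2 give 2 terms
  k=1: (−1)^0·75.8947/(24)·0.4913^5·0.8710^1 = +0.078850
  k=2: (−1)^1·75.8947/(12)·0.4913^3·0.8710^3 = -0.495602
d^3_{1,2}(2.1144) = +0.078850 -0.495602 = -0.416753
Phases: e^{-i·(1)·4.8403}=+0.127563+0.991831i, e^{-i·(2)·3.7852}=+0.279796-0.960059i ⇒ D=-0.411713-0.064614i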